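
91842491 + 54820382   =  146662873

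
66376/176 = 8297/22 = 377.14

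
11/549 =11/549 =0.02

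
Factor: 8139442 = 2^1*4069721^1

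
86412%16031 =6257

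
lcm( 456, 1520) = 4560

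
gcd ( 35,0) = 35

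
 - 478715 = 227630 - 706345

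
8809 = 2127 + 6682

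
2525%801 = 122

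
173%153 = 20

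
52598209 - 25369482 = 27228727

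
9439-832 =8607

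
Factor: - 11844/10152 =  - 7/6 = - 2^(- 1)*3^( - 1)*7^1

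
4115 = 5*823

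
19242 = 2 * 9621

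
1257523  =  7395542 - 6138019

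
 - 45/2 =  - 23 + 1/2 = - 22.50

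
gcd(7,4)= 1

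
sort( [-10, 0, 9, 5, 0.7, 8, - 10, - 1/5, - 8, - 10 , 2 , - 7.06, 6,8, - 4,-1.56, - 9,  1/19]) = [ - 10, - 10, - 10, - 9, - 8, - 7.06,-4,- 1.56, - 1/5, 0, 1/19,0.7,2, 5, 6, 8, 8, 9] 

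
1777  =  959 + 818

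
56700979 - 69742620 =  - 13041641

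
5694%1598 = 900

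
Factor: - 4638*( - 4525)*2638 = 2^2*3^1*5^2*181^1*  773^1 * 1319^1 = 55363574100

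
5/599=5/599 = 0.01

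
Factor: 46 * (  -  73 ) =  - 2^1 * 23^1*73^1 = - 3358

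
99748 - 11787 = 87961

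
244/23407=244/23407 = 0.01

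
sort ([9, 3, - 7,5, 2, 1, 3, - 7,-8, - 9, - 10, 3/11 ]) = [ - 10, - 9, - 8, - 7,  -  7,3/11, 1,2 , 3, 3, 5  ,  9 ]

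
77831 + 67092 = 144923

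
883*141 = 124503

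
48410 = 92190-43780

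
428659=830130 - 401471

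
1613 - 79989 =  - 78376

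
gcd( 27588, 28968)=12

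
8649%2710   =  519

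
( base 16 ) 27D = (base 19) 1EA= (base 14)337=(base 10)637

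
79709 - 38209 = 41500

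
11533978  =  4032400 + 7501578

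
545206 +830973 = 1376179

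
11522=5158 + 6364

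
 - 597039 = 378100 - 975139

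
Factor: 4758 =2^1 *3^1 * 13^1 *61^1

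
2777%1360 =57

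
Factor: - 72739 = - 72739^1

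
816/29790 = 136/4965 =0.03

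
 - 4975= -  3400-1575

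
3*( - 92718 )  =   - 278154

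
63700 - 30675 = 33025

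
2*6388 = 12776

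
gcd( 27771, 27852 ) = 3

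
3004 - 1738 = 1266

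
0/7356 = 0 = 0.00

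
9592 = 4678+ 4914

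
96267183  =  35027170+61240013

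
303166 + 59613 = 362779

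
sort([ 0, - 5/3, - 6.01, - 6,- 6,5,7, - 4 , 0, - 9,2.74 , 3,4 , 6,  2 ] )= [ - 9,-6.01, - 6 , - 6, - 4, -5/3, 0,0,  2,2.74, 3,4,5, 6,7 ]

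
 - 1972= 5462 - 7434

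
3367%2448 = 919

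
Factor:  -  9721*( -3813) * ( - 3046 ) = -2^1*3^1 * 31^1*41^1 * 1523^1 * 9721^1 = - 112903562958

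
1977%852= 273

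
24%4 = 0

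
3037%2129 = 908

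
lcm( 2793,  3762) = 184338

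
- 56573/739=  - 77 + 330/739 = - 76.55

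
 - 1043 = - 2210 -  - 1167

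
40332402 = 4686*8607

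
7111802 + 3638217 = 10750019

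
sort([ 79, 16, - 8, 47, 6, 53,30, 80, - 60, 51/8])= [ - 60,-8,6, 51/8,16, 30, 47, 53, 79, 80 ]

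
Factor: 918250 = 2^1*5^3*3673^1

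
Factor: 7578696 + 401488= 2^3*701^1*1423^1= 7980184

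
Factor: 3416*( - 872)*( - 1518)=2^7*3^1*7^1*11^1*23^1*61^1*109^1 = 4521745536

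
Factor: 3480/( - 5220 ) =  - 2^1*3^( - 1) = - 2/3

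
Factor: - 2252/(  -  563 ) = 4 = 2^2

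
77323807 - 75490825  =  1832982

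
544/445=544/445 =1.22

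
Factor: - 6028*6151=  - 2^2*11^1*137^1*6151^1 =- 37078228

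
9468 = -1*( - 9468)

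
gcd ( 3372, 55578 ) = 6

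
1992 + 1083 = 3075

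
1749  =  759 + 990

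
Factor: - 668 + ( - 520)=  - 2^2 * 3^3 * 11^1 = - 1188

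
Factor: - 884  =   - 2^2*13^1*17^1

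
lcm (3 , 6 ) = 6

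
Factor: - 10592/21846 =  - 2^4 * 3^( - 1 )*11^( - 1) = - 16/33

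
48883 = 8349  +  40534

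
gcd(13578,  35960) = 62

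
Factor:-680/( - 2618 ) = 2^2*5^1*7^( - 1)  *11^ ( - 1 ) = 20/77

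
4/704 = 1/176 = 0.01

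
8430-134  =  8296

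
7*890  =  6230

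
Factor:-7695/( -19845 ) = 19/49 = 7^( - 2) *19^1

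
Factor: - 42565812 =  - 2^2*3^1*3547151^1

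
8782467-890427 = 7892040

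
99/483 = 33/161 = 0.20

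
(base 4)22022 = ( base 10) 650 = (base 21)19k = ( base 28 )n6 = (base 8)1212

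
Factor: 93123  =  3^3 *3449^1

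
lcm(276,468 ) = 10764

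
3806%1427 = 952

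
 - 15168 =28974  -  44142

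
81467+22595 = 104062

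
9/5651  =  9/5651 = 0.00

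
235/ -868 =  - 235/868 = - 0.27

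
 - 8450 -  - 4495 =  - 3955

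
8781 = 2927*3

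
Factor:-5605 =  - 5^1*19^1*59^1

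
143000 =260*550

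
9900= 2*4950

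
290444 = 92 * 3157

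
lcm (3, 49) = 147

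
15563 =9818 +5745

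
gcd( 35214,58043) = 1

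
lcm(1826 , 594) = 49302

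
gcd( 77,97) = 1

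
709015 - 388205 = 320810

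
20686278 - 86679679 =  - 65993401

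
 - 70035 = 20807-90842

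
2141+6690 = 8831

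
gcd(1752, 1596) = 12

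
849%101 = 41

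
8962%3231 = 2500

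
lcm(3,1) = 3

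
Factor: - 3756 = -2^2*3^1*313^1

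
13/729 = 13/729 =0.02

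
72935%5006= 2851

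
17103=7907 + 9196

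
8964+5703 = 14667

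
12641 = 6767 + 5874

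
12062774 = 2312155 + 9750619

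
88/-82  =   - 2  +  38/41 =- 1.07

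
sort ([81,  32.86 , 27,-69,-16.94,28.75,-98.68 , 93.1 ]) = [ - 98.68,  -  69,-16.94, 27, 28.75, 32.86, 81,  93.1]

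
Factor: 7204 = 2^2 *1801^1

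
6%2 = 0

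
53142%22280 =8582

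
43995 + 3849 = 47844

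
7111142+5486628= 12597770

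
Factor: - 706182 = - 2^1*3^1 * 37^1*3181^1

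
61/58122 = 61/58122 = 0.00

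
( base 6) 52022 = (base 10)6926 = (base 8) 15416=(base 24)C0E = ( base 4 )1230032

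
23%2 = 1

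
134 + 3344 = 3478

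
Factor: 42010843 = 7^1 * 19^1*73^1 * 4327^1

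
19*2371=45049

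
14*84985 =1189790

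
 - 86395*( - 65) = 5615675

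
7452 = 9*828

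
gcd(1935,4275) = 45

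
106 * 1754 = 185924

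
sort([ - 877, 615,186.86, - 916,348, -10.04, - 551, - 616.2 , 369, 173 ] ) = [ - 916 , - 877, - 616.2,-551,-10.04,173,186.86 , 348, 369, 615]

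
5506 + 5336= 10842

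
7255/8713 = 7255/8713 = 0.83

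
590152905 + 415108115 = 1005261020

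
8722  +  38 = 8760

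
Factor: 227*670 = 2^1 * 5^1*67^1 * 227^1 = 152090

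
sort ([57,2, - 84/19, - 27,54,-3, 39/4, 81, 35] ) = [-27,-84/19,  -  3 , 2, 39/4, 35 , 54,  57, 81] 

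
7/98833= 1/14119 =0.00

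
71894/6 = 11982 + 1/3 = 11982.33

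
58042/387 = 58042/387 = 149.98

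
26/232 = 13/116 = 0.11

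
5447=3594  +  1853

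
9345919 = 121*77239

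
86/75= 1+11/75 = 1.15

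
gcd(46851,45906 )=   21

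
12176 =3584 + 8592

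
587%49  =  48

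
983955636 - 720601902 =263353734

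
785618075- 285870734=499747341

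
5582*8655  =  48312210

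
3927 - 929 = 2998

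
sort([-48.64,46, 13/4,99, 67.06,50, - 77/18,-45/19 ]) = [ - 48.64,  -  77/18,-45/19,13/4  ,  46,50, 67.06, 99]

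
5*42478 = 212390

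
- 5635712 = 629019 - 6264731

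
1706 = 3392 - 1686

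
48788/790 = 24394/395 = 61.76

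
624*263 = 164112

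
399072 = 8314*48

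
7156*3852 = 27564912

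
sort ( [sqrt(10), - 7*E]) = [ - 7 * E , sqrt(10 ) ]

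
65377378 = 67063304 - 1685926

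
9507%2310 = 267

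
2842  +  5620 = 8462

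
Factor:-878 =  - 2^1*439^1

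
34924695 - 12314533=22610162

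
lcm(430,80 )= 3440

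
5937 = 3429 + 2508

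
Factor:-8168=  - 2^3*1021^1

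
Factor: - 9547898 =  - 2^1 *23^1*207563^1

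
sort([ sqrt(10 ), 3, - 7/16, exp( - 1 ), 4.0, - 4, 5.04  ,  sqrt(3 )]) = [ - 4, - 7/16,  exp( - 1), sqrt( 3),3,sqrt (10), 4.0 , 5.04]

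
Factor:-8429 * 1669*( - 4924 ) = 69270836924 = 2^2 * 1231^1 * 1669^1*8429^1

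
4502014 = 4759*946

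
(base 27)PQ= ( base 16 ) 2BD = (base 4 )22331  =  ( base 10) 701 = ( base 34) KL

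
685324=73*9388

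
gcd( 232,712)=8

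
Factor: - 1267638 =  - 2^1*3^1*41^1*5153^1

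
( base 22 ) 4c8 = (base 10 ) 2208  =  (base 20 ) 5a8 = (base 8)4240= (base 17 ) 7AF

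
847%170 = 167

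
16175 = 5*3235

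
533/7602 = 533/7602  =  0.07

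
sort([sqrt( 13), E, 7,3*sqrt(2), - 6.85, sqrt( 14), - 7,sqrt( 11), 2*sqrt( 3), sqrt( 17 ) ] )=[ - 7, - 6.85, E , sqrt(11) , 2*sqrt(3),sqrt(13),sqrt (14), sqrt( 17 ) , 3 * sqrt(2 ),  7]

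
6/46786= 3/23393 = 0.00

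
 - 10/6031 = - 10/6031 =-0.00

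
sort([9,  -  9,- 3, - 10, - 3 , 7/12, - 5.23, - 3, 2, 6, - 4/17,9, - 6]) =[ - 10, - 9, - 6,  -  5.23 , - 3, - 3, -3, - 4/17, 7/12, 2,6,9,9]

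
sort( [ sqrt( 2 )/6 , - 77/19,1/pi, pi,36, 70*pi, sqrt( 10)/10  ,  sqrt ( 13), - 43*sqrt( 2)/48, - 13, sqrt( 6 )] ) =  [  -  13, - 77/19, - 43*sqrt(2 )/48, sqrt(2 ) /6, sqrt( 10) /10,1/pi, sqrt( 6), pi, sqrt(13), 36, 70 *pi] 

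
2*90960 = 181920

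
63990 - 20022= 43968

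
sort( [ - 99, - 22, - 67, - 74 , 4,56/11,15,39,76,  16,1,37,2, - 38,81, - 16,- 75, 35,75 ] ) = [ - 99,-75,-74, - 67, - 38, - 22,-16,1,2,4,56/11,15, 16,35,37,39,75,76,81]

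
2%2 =0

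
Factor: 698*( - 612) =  - 2^3*3^2*17^1*349^1 =- 427176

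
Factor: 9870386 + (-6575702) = 2^2  *  3^2*71^1 * 1289^1 = 3294684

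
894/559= 1+335/559=1.60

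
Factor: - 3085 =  - 5^1*617^1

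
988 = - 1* ( - 988) 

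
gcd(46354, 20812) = 946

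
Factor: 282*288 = 81216  =  2^6*3^3*47^1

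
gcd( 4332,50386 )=2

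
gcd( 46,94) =2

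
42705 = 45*949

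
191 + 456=647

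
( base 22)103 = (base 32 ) F7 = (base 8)747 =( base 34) eb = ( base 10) 487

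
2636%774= 314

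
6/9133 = 6/9133 = 0.00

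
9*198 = 1782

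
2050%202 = 30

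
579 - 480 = 99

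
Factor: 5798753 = 29^1*41^1*4877^1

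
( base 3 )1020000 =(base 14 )479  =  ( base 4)31323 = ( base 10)891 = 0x37b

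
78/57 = 26/19  =  1.37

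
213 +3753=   3966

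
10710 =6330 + 4380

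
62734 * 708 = 44415672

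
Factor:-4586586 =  - 2^1 * 3^1*764431^1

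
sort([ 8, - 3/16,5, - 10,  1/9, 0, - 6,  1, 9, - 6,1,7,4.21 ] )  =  [ - 10,-6  , - 6 ,-3/16,  0 , 1/9,  1, 1,4.21, 5,7, 8, 9 ]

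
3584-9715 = - 6131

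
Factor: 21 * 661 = 13881 = 3^1*7^1*661^1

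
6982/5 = 6982/5 = 1396.40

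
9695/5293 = 1 + 4402/5293 = 1.83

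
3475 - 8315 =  - 4840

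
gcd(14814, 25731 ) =9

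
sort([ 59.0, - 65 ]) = [-65, 59.0]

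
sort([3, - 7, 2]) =[ - 7 , 2,3]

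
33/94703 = 33/94703= 0.00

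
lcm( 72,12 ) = 72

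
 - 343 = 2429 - 2772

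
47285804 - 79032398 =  - 31746594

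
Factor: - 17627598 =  - 2^1*3^3*326437^1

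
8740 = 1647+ 7093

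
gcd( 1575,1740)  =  15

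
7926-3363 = 4563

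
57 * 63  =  3591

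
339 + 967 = 1306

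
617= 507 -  - 110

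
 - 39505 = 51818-91323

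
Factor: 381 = 3^1*127^1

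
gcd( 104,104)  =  104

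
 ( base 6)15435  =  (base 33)2b2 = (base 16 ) 9ef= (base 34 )26R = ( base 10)2543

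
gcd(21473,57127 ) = 1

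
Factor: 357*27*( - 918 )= - 8848602 =-2^1*  3^7*7^1 * 17^2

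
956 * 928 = 887168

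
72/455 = 72/455 = 0.16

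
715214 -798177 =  - 82963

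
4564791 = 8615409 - 4050618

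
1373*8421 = 11562033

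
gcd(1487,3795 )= 1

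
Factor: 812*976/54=396256/27= 2^5*3^(- 3)*7^1*29^1*61^1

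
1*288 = 288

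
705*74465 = 52497825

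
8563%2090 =203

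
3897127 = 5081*767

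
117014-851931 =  - 734917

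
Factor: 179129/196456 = 2^(-3) * 13^( -1 )*17^1*41^1*257^1 * 1889^( - 1) 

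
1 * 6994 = 6994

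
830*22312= 18518960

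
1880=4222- 2342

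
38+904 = 942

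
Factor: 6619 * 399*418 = 2^1*3^1*7^1*11^1*19^2*6619^1 = 1103930058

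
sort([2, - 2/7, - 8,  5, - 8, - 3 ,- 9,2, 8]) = [ - 9, - 8, - 8, - 3, - 2/7 , 2, 2,  5, 8]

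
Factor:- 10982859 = -3^1*3660953^1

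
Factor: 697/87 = 3^( - 1 ) * 17^1*29^ ( - 1 )*41^1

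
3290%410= 10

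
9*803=7227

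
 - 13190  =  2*( - 6595 ) 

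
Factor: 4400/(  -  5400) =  -2^1 * 3^( - 3) * 11^1 = - 22/27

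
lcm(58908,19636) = 58908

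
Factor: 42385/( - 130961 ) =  - 5^1* 7^2 * 757^(  -  1) = - 245/757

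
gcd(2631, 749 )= 1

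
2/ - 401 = -2/401  =  - 0.00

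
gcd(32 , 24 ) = 8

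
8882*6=53292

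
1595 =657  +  938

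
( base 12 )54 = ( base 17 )3d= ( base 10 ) 64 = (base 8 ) 100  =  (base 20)34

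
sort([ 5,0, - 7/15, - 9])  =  [ - 9,- 7/15,0, 5]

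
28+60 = 88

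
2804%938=928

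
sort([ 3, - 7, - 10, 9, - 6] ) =[-10, - 7, - 6,3, 9 ] 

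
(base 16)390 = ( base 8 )1620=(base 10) 912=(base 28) 14g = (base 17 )32B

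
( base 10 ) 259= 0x103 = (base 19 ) dc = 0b100000011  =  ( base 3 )100121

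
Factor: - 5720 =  - 2^3*5^1 * 11^1*13^1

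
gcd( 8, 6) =2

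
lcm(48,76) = 912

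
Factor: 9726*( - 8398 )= - 2^2*3^1*13^1*17^1*19^1*1621^1 = - 81678948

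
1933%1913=20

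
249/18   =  13  +  5/6 = 13.83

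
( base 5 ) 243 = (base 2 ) 1001001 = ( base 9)81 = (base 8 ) 111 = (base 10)73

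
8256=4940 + 3316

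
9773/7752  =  9773/7752 = 1.26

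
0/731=0 =0.00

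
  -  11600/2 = -5800 = - 5800.00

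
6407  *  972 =6227604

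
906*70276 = 63670056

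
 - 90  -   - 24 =- 66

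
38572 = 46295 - 7723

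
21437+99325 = 120762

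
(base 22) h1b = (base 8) 20105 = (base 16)2045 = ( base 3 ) 102022222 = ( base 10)8261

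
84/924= 1/11 = 0.09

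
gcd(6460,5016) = 76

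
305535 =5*61107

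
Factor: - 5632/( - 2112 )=8/3 = 2^3*3^( - 1 ) 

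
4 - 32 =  - 28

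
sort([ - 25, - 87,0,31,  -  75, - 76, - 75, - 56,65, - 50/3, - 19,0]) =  [ - 87,-76,-75,-75, - 56,-25, - 19, - 50/3,0,0,31,65]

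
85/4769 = 85/4769 = 0.02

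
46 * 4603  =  211738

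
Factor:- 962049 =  -3^1 * 11^1*29153^1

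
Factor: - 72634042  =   - 2^1*13^1*41^1*61^1*1117^1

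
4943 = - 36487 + 41430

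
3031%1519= 1512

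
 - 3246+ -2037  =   - 5283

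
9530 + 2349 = 11879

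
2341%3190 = 2341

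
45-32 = 13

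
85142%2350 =542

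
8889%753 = 606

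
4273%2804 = 1469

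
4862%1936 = 990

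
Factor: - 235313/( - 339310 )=2^( - 1) * 5^(  -  1) * 13^1 * 23^1 * 787^1*33931^( - 1)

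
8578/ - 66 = -4289/33 = - 129.97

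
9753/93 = 104 + 27/31 = 104.87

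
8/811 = 8/811 = 0.01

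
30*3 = 90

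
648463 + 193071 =841534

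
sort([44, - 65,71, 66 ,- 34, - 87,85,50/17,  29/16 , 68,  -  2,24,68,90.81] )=[-87, - 65, - 34, - 2, 29/16,50/17 , 24 , 44,66, 68,68,71, 85,90.81]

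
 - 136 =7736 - 7872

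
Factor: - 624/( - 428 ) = 2^2 * 3^1 * 13^1*107^( - 1)  =  156/107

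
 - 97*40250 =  - 3904250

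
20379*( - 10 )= -203790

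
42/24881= 42/24881  =  0.00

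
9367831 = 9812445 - 444614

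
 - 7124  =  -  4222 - 2902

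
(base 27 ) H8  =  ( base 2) 111010011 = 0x1d3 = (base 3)122022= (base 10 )467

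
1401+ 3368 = 4769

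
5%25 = 5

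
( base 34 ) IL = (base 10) 633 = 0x279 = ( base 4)21321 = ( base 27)nc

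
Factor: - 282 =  -2^1*3^1* 47^1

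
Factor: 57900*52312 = 3028864800 =2^5*3^1* 5^2*13^1*193^1*503^1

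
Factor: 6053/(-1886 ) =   -  2^( - 1)*23^ ( - 1)*41^(-1)*6053^1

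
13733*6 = 82398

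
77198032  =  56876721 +20321311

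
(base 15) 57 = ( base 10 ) 82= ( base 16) 52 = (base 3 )10001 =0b1010010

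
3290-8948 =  - 5658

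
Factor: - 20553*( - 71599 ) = 3^1*11^1*13^1*17^1*  23^1*31^1*283^1=1471574247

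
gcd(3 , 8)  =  1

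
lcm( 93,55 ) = 5115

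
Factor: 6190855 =5^1 * 11^1*31^1*3631^1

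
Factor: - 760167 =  - 3^2*84463^1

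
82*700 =57400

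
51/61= 51/61 = 0.84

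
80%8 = 0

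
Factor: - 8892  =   - 2^2*3^2*13^1*19^1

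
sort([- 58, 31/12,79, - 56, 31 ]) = [ - 58, - 56, 31/12, 31,79] 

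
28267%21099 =7168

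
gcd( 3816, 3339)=477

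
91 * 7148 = 650468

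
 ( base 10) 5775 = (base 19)fii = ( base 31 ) 609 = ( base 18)HEF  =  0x168F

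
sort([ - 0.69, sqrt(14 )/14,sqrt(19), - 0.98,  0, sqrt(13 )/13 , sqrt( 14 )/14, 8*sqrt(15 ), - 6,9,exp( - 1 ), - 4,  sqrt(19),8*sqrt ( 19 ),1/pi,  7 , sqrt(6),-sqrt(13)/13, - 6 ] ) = [ - 6, - 6, - 4 ,  -  0.98, -0.69,- sqrt(13) /13,  0,sqrt(14)/14, sqrt(14)/14,sqrt(13)/13, 1/pi,exp( - 1),  sqrt (6) , sqrt( 19), sqrt(19 ), 7,9,8*sqrt( 15 ),  8*sqrt( 19)] 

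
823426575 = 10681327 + 812745248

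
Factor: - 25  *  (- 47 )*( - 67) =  - 5^2*47^1*67^1 = - 78725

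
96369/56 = 13767/8  =  1720.88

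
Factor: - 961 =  - 31^2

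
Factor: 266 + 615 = 881^1 = 881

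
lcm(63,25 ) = 1575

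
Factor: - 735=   -3^1 * 5^1*7^2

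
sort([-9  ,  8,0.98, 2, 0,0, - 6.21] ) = [ - 9,-6.21, 0 , 0,0.98 , 2, 8 ]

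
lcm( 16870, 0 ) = 0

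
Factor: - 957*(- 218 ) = 2^1*3^1*11^1*29^1*109^1 = 208626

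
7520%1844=144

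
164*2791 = 457724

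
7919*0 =0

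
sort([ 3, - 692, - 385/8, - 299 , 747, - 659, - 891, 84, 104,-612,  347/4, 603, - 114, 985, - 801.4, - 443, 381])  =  [ - 891, - 801.4, - 692, - 659, - 612, - 443, - 299, - 114, - 385/8, 3,84,347/4, 104,  381, 603 , 747  ,  985 ] 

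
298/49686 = 149/24843=0.01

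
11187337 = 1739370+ 9447967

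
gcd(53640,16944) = 24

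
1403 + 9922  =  11325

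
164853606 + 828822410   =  993676016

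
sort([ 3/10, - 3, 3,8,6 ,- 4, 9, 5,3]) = [-4,-3,3/10, 3,3,5, 6,8,  9]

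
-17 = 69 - 86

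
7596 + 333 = 7929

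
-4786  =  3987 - 8773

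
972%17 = 3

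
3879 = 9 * 431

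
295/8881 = 295/8881 = 0.03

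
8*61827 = 494616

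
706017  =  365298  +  340719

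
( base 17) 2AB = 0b1011110111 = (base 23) 1A0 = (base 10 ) 759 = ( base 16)2f7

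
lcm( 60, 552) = 2760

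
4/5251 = 4/5251 = 0.00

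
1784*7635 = 13620840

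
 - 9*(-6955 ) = 62595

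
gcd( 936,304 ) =8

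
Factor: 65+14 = 79 = 79^1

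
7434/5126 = 1 + 1154/2563 = 1.45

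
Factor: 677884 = 2^2*169471^1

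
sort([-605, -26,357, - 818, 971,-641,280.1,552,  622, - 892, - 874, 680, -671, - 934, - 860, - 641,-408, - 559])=[ - 934, - 892, - 874  ,  -  860, -818, - 671,- 641, -641,-605,-559, - 408,  -  26,280.1, 357,552,  622,680,971 ]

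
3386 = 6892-3506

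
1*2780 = 2780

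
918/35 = 918/35=26.23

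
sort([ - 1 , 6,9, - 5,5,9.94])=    [ - 5, - 1,5,  6, 9, 9.94] 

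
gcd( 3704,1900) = 4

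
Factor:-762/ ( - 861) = 2^1*7^( - 1 )*41^ (  -  1)* 127^1 = 254/287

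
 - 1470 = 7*( - 210)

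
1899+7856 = 9755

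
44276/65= 44276/65=681.17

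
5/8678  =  5/8678 = 0.00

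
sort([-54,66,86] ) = [ - 54 , 66,86] 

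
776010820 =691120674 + 84890146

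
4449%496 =481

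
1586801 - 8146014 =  - 6559213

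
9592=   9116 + 476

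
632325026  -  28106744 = 604218282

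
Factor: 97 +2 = 3^2 * 11^1 = 99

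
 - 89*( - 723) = 64347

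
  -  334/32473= - 1 + 32139/32473 = - 0.01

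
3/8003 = 3/8003 = 0.00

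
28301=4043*7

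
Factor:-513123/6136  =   - 2^ ( - 3)*3^1*223^1 = - 669/8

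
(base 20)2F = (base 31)1o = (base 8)67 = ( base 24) 27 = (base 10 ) 55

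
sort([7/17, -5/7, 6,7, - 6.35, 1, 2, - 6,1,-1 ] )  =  [ - 6.35,-6, - 1, - 5/7, 7/17, 1, 1, 2, 6, 7]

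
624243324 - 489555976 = 134687348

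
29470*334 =9842980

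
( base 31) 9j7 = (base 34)7xv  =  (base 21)KK5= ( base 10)9245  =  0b10010000011101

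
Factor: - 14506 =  - 2^1*7253^1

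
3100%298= 120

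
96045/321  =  32015/107= 299.21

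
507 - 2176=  - 1669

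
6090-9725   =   - 3635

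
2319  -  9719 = - 7400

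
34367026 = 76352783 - 41985757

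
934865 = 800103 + 134762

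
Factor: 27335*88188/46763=2410618980/46763 = 2^2*3^1*5^1*7^1*11^1*71^1 * 101^( - 1 )*463^( - 1)*7349^1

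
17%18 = 17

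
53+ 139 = 192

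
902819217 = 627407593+275411624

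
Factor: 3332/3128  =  2^( - 1 )*7^2*23^( - 1 ) = 49/46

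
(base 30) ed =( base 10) 433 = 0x1b1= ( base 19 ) 13f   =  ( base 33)d4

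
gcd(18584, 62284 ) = 92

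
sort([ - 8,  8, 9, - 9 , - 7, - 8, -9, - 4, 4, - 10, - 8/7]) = [  -  10, - 9,-9,-8,-8, - 7, - 4,-8/7, 4, 8,9 ]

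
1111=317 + 794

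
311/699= 311/699 = 0.44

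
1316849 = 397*3317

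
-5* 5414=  - 27070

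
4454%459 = 323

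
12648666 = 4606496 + 8042170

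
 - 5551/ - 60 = 92 + 31/60  =  92.52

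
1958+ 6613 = 8571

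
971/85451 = 971/85451 = 0.01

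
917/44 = 917/44 = 20.84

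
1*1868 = 1868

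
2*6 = 12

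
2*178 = 356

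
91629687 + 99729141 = 191358828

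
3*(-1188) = -3564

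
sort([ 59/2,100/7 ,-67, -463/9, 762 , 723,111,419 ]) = [ - 67, -463/9, 100/7,59/2,111, 419,723, 762 ]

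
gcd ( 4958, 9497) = 1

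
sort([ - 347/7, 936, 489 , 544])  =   [ - 347/7, 489,544,936]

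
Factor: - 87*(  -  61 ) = 5307 = 3^1*29^1*61^1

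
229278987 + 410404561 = 639683548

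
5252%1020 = 152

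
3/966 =1/322 = 0.00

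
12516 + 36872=49388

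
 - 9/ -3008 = 9/3008 = 0.00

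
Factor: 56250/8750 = 45/7 = 3^2*5^1*7^(-1)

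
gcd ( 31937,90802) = 1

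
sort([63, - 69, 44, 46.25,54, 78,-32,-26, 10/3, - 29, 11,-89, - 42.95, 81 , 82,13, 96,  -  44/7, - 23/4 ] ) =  [-89,-69  , - 42.95, - 32, - 29,  -  26, - 44/7 ,-23/4, 10/3,11,13  ,  44, 46.25, 54,63,  78, 81, 82,96]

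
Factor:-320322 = -2^1*3^1 * 197^1*271^1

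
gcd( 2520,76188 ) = 84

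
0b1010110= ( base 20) 46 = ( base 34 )2i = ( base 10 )86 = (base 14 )62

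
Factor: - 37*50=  - 2^1 * 5^2*37^1= -  1850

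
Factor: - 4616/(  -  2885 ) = 8/5 = 2^3*5^( - 1 )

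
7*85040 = 595280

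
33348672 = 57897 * 576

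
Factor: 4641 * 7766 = 2^1*3^1*7^1* 11^1*13^1*17^1*353^1=36042006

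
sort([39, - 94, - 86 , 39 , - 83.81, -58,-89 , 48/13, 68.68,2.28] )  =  [-94, - 89, - 86,  -  83.81, - 58 , 2.28,48/13, 39 , 39, 68.68] 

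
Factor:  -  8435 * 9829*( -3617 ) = 5^1 * 7^1*241^1*3617^1*9829^1 = 299876843455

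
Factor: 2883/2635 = 93/85 = 3^1*5^ ( - 1 ) *17^ ( - 1 ) * 31^1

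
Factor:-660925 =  - 5^2*26437^1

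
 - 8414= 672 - 9086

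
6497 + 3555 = 10052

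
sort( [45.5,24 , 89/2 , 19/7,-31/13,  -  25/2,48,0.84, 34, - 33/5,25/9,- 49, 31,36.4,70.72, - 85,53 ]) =[ - 85, - 49, -25/2,-33/5, - 31/13,0.84,19/7,25/9, 24,31,  34,36.4  ,  89/2,45.5,48, 53, 70.72 ]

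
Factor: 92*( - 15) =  - 1380 = - 2^2*3^1*5^1*23^1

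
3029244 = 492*6157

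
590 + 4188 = 4778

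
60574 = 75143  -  14569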